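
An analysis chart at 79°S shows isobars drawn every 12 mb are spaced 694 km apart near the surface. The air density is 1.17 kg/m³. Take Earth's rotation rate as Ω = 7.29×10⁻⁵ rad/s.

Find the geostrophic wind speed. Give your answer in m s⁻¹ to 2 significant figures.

Coriolis parameter at 79°S:
f = 2Ω sin φ = 2 × 7.29×10⁻⁵ × sin 79° = 1.43×10⁻⁴ s⁻¹
Pressure gradient: |∂P/∂n| = 1200 Pa / 694000 m = 1.73×10⁻³ Pa/m
Geostrophic balance (pressure-gradient force = Coriolis force):
V_g = (1/(fρ)) |∂P/∂n| = 1.73×10⁻³ / (1.43×10⁻⁴ × 1.17) = 10.3 m/s

10 m s⁻¹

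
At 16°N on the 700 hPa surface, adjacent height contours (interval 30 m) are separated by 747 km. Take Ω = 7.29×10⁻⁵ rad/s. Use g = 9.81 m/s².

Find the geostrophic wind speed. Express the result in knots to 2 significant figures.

19 knots

Coriolis parameter at 16°N:
f = 2Ω sin φ = 2 × 7.29×10⁻⁵ × sin 16° = 4.02×10⁻⁵ s⁻¹
Height gradient: |∂Z/∂n| = 30 m / 747000 m = 4.02×10⁻⁵
On a pressure surface, geostrophic balance gives V_g = (g/f)|∂Z/∂n|:
V_g = 9.81 × 4.02×10⁻⁵ / 4.02×10⁻⁵ = 9.80 m/s
Converting: 9.80 m/s × 1.944 = 19 knots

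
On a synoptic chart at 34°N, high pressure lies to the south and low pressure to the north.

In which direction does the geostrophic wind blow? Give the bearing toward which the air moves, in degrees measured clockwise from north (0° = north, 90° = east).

090°

The pressure-gradient force points toward the north (bearing 000°).
Geostrophic balance: in the Northern Hemisphere the Coriolis force deflects motion to the right, so the geostrophic wind blows 90° to the right of the pressure-gradient force (low pressure on the left).
Rotating 000° by 90° clockwise gives 090° — the wind blows toward the east.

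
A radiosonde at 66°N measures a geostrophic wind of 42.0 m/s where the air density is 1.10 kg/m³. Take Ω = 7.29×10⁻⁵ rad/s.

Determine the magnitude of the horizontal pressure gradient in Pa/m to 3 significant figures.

6.15×10⁻³ Pa/m

Coriolis parameter at 66°N:
f = 2Ω sin φ = 2 × 7.29×10⁻⁵ × sin 66° = 1.33×10⁻⁴ s⁻¹
Geostrophic balance rearranged: |∂P/∂n| = f ρ V_g
|∂P/∂n| = 1.33×10⁻⁴ × 1.10 × 42.0 = 6.15×10⁻³ Pa/m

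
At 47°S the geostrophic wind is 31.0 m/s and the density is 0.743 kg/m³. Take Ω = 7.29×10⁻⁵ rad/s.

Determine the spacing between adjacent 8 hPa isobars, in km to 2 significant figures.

Coriolis parameter at 47°S:
f = 2Ω sin φ = 2 × 7.29×10⁻⁵ × sin 47° = 1.07×10⁻⁴ s⁻¹
Geostrophic balance rearranged: |∂P/∂n| = f ρ V_g
|∂P/∂n| = 1.07×10⁻⁴ × 0.743 × 31.0 = 2.46×10⁻³ Pa/m
Isobar spacing: Δn = ΔP/|∂P/∂n| = 800 Pa / 2.46×10⁻³ Pa/m = 325728 m ≈ 330 km

330 km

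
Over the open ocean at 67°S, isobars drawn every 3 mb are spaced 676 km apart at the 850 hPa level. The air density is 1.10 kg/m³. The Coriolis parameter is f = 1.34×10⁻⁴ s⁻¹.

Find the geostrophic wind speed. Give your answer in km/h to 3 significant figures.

Pressure gradient: |∂P/∂n| = 300 Pa / 676000 m = 4.44×10⁻⁴ Pa/m
Geostrophic balance (pressure-gradient force = Coriolis force):
V_g = (1/(fρ)) |∂P/∂n| = 4.44×10⁻⁴ / (1.34×10⁻⁴ × 1.10) = 3.01 m/s
Converting: 3.01 m/s × 3.6 = 10.8 km/h

10.8 km/h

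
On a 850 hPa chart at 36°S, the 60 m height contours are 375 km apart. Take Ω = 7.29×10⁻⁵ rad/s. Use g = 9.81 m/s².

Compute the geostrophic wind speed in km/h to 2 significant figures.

Coriolis parameter at 36°S:
f = 2Ω sin φ = 2 × 7.29×10⁻⁵ × sin 36° = 8.57×10⁻⁵ s⁻¹
Height gradient: |∂Z/∂n| = 60 m / 375000 m = 1.60×10⁻⁴
On a pressure surface, geostrophic balance gives V_g = (g/f)|∂Z/∂n|:
V_g = 9.81 × 1.60×10⁻⁴ / 8.57×10⁻⁵ = 18.3 m/s
Converting: 18.3 m/s × 3.6 = 66 km/h

66 km/h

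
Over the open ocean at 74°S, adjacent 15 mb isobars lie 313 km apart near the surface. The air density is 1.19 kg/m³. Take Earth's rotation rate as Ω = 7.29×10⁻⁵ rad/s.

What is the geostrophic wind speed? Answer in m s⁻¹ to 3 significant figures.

28.7 m s⁻¹

Coriolis parameter at 74°S:
f = 2Ω sin φ = 2 × 7.29×10⁻⁵ × sin 74° = 1.40×10⁻⁴ s⁻¹
Pressure gradient: |∂P/∂n| = 1500 Pa / 313000 m = 4.79×10⁻³ Pa/m
Geostrophic balance (pressure-gradient force = Coriolis force):
V_g = (1/(fρ)) |∂P/∂n| = 4.79×10⁻³ / (1.40×10⁻⁴ × 1.19) = 28.7 m/s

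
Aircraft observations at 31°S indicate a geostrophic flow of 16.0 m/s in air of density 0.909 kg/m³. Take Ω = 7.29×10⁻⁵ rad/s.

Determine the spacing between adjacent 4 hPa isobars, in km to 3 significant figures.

Coriolis parameter at 31°S:
f = 2Ω sin φ = 2 × 7.29×10⁻⁵ × sin 31° = 7.51×10⁻⁵ s⁻¹
Geostrophic balance rearranged: |∂P/∂n| = f ρ V_g
|∂P/∂n| = 7.51×10⁻⁵ × 0.909 × 16.0 = 1.09×10⁻³ Pa/m
Isobar spacing: Δn = ΔP/|∂P/∂n| = 400 Pa / 1.09×10⁻³ Pa/m = 366251 m ≈ 366 km

366 km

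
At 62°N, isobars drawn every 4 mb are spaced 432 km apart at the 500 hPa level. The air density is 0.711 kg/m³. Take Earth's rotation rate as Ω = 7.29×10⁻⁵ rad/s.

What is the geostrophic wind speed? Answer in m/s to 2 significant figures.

Coriolis parameter at 62°N:
f = 2Ω sin φ = 2 × 7.29×10⁻⁵ × sin 62° = 1.29×10⁻⁴ s⁻¹
Pressure gradient: |∂P/∂n| = 400 Pa / 432000 m = 9.26×10⁻⁴ Pa/m
Geostrophic balance (pressure-gradient force = Coriolis force):
V_g = (1/(fρ)) |∂P/∂n| = 9.26×10⁻⁴ / (1.29×10⁻⁴ × 0.711) = 10.1 m/s

10 m/s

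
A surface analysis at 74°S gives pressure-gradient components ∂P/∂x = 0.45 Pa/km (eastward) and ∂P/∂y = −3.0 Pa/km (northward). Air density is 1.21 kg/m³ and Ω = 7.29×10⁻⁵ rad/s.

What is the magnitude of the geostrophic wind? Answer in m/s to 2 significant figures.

Coriolis parameter at 74°S:
f = 2Ω sin φ = 2 × 7.29×10⁻⁵ × sin 74° = 1.40×10⁻⁴ s⁻¹
In the Southern Hemisphere f is negative: f = −1.40×10⁻⁴ s⁻¹.
Component geostrophic relations (x east, y north):
u_g = −(1/(fρ)) ∂P/∂y,  v_g = (1/(fρ)) ∂P/∂x
u_g = −(−3.0×10⁻³)/(−1.40×10⁻⁴ × 1.21) = −17.7 m/s;  v_g = (0.45×10⁻³)/(−1.40×10⁻⁴ × 1.21) = −2.65 m/s
|V_g| = √(u_g² + v_g²) = 17.9 m/s

18 m/s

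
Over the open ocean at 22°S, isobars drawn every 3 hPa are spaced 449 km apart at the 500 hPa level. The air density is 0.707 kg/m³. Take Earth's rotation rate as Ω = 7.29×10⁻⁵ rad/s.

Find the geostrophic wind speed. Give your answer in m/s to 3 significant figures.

17.3 m/s

Coriolis parameter at 22°S:
f = 2Ω sin φ = 2 × 7.29×10⁻⁵ × sin 22° = 5.46×10⁻⁵ s⁻¹
Pressure gradient: |∂P/∂n| = 300 Pa / 449000 m = 6.68×10⁻⁴ Pa/m
Geostrophic balance (pressure-gradient force = Coriolis force):
V_g = (1/(fρ)) |∂P/∂n| = 6.68×10⁻⁴ / (5.46×10⁻⁵ × 0.707) = 17.3 m/s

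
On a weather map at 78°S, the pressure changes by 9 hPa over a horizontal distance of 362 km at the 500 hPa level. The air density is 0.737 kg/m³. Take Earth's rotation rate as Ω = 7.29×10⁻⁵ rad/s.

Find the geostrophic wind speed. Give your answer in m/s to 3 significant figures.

23.7 m/s

Coriolis parameter at 78°S:
f = 2Ω sin φ = 2 × 7.29×10⁻⁵ × sin 78° = 1.43×10⁻⁴ s⁻¹
Pressure gradient: |∂P/∂n| = 900 Pa / 362000 m = 2.49×10⁻³ Pa/m
Geostrophic balance (pressure-gradient force = Coriolis force):
V_g = (1/(fρ)) |∂P/∂n| = 2.49×10⁻³ / (1.43×10⁻⁴ × 0.737) = 23.7 m/s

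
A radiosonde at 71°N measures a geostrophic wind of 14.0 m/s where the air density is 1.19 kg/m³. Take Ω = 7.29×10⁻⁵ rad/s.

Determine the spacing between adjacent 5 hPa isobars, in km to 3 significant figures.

Coriolis parameter at 71°N:
f = 2Ω sin φ = 2 × 7.29×10⁻⁵ × sin 71° = 1.38×10⁻⁴ s⁻¹
Geostrophic balance rearranged: |∂P/∂n| = f ρ V_g
|∂P/∂n| = 1.38×10⁻⁴ × 1.19 × 14.0 = 2.30×10⁻³ Pa/m
Isobar spacing: Δn = ΔP/|∂P/∂n| = 500 Pa / 2.30×10⁻³ Pa/m = 217705 m ≈ 218 km

218 km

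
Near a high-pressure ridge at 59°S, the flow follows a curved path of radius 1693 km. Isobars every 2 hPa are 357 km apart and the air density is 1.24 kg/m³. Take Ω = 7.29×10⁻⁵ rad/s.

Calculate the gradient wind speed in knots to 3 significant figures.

7.15 knots

Coriolis parameter at 59°S:
f = 2Ω sin φ = 2 × 7.29×10⁻⁵ × sin 59° = 1.25×10⁻⁴ s⁻¹
Pressure gradient: |∂P/∂n| = 200 Pa / 357000 m = 5.60×10⁻⁴ Pa/m
Geostrophic speed: V_g = |∂P/∂n|/(fρ) = 5.60×10⁻⁴/(1.25×10⁻⁴ × 1.24) = 3.62 m/s
Around a high, pressure-gradient force acts outward with centrifugal, so Coriolis balances both:
fV = (1/ρ)|∂P/∂n| + V²/R  →  V² − fR·V + fR·V_g = 0
With fR = 1.25×10⁻⁴ × 1693×10³ m = 212 m/s:
V = [fR − √((fR)² − 4 fR V_g)]/2 = [212 − √(212² − 4×212×3.62)]/2 = 3.68 m/s
Supergeostrophic (V > V_g = 3.62 m/s), as expected around a high.
Converting: 3.68 m/s × 1.944 = 7.15 knots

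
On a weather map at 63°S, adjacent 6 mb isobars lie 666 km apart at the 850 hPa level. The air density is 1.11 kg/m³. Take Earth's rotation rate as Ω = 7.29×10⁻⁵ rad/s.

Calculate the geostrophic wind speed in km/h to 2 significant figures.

Coriolis parameter at 63°S:
f = 2Ω sin φ = 2 × 7.29×10⁻⁵ × sin 63° = 1.30×10⁻⁴ s⁻¹
Pressure gradient: |∂P/∂n| = 600 Pa / 666000 m = 9.01×10⁻⁴ Pa/m
Geostrophic balance (pressure-gradient force = Coriolis force):
V_g = (1/(fρ)) |∂P/∂n| = 9.01×10⁻⁴ / (1.30×10⁻⁴ × 1.11) = 6.25 m/s
Converting: 6.25 m/s × 3.6 = 22 km/h

22 km/h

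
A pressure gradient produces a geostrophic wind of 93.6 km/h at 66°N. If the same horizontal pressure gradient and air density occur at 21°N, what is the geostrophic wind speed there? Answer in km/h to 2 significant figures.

240 km/h

With the same pressure gradient and density, V_g ∝ 1/f ∝ 1/sin φ.
V₂ = V₁ · sin φ₁ / sin φ₂ = 93.6 × sin 66° / sin 21°
V₂ = 93.6 × 0.9135/0.3584 = 240 km/h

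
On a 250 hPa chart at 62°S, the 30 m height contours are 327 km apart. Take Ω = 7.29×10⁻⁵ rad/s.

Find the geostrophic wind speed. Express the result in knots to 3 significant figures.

Coriolis parameter at 62°S:
f = 2Ω sin φ = 2 × 7.29×10⁻⁵ × sin 62° = 1.29×10⁻⁴ s⁻¹
Height gradient: |∂Z/∂n| = 30 m / 327000 m = 9.17×10⁻⁵
On a pressure surface, geostrophic balance gives V_g = (g/f)|∂Z/∂n|:
V_g = 9.81 × 9.17×10⁻⁵ / 1.29×10⁻⁴ = 6.99 m/s
Converting: 6.99 m/s × 1.944 = 13.6 knots

13.6 knots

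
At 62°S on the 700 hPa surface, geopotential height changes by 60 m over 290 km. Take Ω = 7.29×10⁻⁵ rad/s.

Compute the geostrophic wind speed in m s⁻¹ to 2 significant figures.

Coriolis parameter at 62°S:
f = 2Ω sin φ = 2 × 7.29×10⁻⁵ × sin 62° = 1.29×10⁻⁴ s⁻¹
Height gradient: |∂Z/∂n| = 60 m / 290000 m = 2.07×10⁻⁴
On a pressure surface, geostrophic balance gives V_g = (g/f)|∂Z/∂n|:
V_g = 9.81 × 2.07×10⁻⁴ / 1.29×10⁻⁴ = 15.8 m/s

16 m s⁻¹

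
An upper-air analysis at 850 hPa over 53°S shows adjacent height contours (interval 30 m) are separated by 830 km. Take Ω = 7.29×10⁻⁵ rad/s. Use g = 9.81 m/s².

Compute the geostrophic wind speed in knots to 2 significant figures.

Coriolis parameter at 53°S:
f = 2Ω sin φ = 2 × 7.29×10⁻⁵ × sin 53° = 1.16×10⁻⁴ s⁻¹
Height gradient: |∂Z/∂n| = 30 m / 830000 m = 3.61×10⁻⁵
On a pressure surface, geostrophic balance gives V_g = (g/f)|∂Z/∂n|:
V_g = 9.81 × 3.61×10⁻⁵ / 1.16×10⁻⁴ = 3.05 m/s
Converting: 3.05 m/s × 1.944 = 5.9 knots

5.9 knots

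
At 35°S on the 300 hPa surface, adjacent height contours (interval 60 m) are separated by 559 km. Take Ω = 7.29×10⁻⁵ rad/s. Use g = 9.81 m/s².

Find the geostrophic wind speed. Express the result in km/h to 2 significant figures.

45 km/h

Coriolis parameter at 35°S:
f = 2Ω sin φ = 2 × 7.29×10⁻⁵ × sin 35° = 8.36×10⁻⁵ s⁻¹
Height gradient: |∂Z/∂n| = 60 m / 559000 m = 1.07×10⁻⁴
On a pressure surface, geostrophic balance gives V_g = (g/f)|∂Z/∂n|:
V_g = 9.81 × 1.07×10⁻⁴ / 8.36×10⁻⁵ = 12.6 m/s
Converting: 12.6 m/s × 3.6 = 45 km/h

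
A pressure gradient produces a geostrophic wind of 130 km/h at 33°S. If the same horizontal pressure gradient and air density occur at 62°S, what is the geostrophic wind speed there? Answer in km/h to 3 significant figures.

80.2 km/h

With the same pressure gradient and density, V_g ∝ 1/f ∝ 1/sin φ.
V₂ = V₁ · sin φ₁ / sin φ₂ = 130 × sin 33° / sin 62°
V₂ = 130 × 0.5446/0.8829 = 80.2 km/h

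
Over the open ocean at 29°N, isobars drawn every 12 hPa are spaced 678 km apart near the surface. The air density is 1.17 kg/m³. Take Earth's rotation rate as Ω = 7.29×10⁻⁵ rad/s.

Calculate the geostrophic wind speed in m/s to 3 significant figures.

21.4 m/s

Coriolis parameter at 29°N:
f = 2Ω sin φ = 2 × 7.29×10⁻⁵ × sin 29° = 7.07×10⁻⁵ s⁻¹
Pressure gradient: |∂P/∂n| = 1200 Pa / 678000 m = 1.77×10⁻³ Pa/m
Geostrophic balance (pressure-gradient force = Coriolis force):
V_g = (1/(fρ)) |∂P/∂n| = 1.77×10⁻³ / (7.07×10⁻⁵ × 1.17) = 21.4 m/s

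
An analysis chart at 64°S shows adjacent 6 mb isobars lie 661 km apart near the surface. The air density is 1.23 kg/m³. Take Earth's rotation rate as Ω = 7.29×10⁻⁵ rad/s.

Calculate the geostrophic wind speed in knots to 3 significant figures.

Coriolis parameter at 64°S:
f = 2Ω sin φ = 2 × 7.29×10⁻⁵ × sin 64° = 1.31×10⁻⁴ s⁻¹
Pressure gradient: |∂P/∂n| = 600 Pa / 661000 m = 9.08×10⁻⁴ Pa/m
Geostrophic balance (pressure-gradient force = Coriolis force):
V_g = (1/(fρ)) |∂P/∂n| = 9.08×10⁻⁴ / (1.31×10⁻⁴ × 1.23) = 5.63 m/s
Converting: 5.63 m/s × 1.944 = 10.9 knots

10.9 knots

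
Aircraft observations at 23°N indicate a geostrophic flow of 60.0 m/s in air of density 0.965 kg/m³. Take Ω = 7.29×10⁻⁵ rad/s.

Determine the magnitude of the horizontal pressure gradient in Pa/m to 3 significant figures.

3.30×10⁻³ Pa/m

Coriolis parameter at 23°N:
f = 2Ω sin φ = 2 × 7.29×10⁻⁵ × sin 23° = 5.70×10⁻⁵ s⁻¹
Geostrophic balance rearranged: |∂P/∂n| = f ρ V_g
|∂P/∂n| = 5.70×10⁻⁵ × 0.965 × 60.0 = 3.30×10⁻³ Pa/m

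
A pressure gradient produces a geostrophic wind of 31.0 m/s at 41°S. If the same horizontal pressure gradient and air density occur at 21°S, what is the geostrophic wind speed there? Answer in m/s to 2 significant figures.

With the same pressure gradient and density, V_g ∝ 1/f ∝ 1/sin φ.
V₂ = V₁ · sin φ₁ / sin φ₂ = 31.0 × sin 41° / sin 21°
V₂ = 31.0 × 0.6561/0.3584 = 57 m/s

57 m/s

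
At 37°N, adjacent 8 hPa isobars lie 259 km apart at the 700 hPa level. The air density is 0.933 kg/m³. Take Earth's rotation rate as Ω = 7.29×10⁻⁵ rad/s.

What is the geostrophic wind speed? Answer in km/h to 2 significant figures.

140 km/h

Coriolis parameter at 37°N:
f = 2Ω sin φ = 2 × 7.29×10⁻⁵ × sin 37° = 8.77×10⁻⁵ s⁻¹
Pressure gradient: |∂P/∂n| = 800 Pa / 259000 m = 3.09×10⁻³ Pa/m
Geostrophic balance (pressure-gradient force = Coriolis force):
V_g = (1/(fρ)) |∂P/∂n| = 3.09×10⁻³ / (8.77×10⁻⁵ × 0.933) = 37.7 m/s
Converting: 37.7 m/s × 3.6 = 140 km/h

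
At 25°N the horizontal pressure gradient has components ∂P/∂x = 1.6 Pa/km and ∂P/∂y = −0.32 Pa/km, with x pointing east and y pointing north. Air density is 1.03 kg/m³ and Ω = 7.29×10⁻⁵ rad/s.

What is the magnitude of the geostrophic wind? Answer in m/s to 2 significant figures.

Coriolis parameter at 25°N:
f = 2Ω sin φ = 2 × 7.29×10⁻⁵ × sin 25° = 6.16×10⁻⁵ s⁻¹
Component geostrophic relations (x east, y north):
u_g = −(1/(fρ)) ∂P/∂y,  v_g = (1/(fρ)) ∂P/∂x
u_g = −(−0.32×10⁻³)/(6.16×10⁻⁵ × 1.03) = 5.04 m/s;  v_g = (1.6×10⁻³)/(6.16×10⁻⁵ × 1.03) = 25.2 m/s
|V_g| = √(u_g² + v_g²) = 25.7 m/s

26 m/s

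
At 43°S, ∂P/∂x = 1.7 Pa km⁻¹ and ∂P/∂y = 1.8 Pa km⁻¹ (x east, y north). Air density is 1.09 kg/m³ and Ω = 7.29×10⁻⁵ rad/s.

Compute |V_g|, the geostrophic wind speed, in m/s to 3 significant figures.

Coriolis parameter at 43°S:
f = 2Ω sin φ = 2 × 7.29×10⁻⁵ × sin 43° = 9.94×10⁻⁵ s⁻¹
In the Southern Hemisphere f is negative: f = −9.94×10⁻⁵ s⁻¹.
Component geostrophic relations (x east, y north):
u_g = −(1/(fρ)) ∂P/∂y,  v_g = (1/(fρ)) ∂P/∂x
u_g = −(1.8×10⁻³)/(−9.94×10⁻⁵ × 1.09) = 16.6 m/s;  v_g = (1.7×10⁻³)/(−9.94×10⁻⁵ × 1.09) = −15.7 m/s
|V_g| = √(u_g² + v_g²) = 22.8 m/s

22.8 m/s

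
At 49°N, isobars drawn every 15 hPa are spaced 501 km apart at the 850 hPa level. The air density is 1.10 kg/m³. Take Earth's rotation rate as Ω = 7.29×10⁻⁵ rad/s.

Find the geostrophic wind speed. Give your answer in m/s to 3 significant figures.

Coriolis parameter at 49°N:
f = 2Ω sin φ = 2 × 7.29×10⁻⁵ × sin 49° = 1.10×10⁻⁴ s⁻¹
Pressure gradient: |∂P/∂n| = 1500 Pa / 501000 m = 2.99×10⁻³ Pa/m
Geostrophic balance (pressure-gradient force = Coriolis force):
V_g = (1/(fρ)) |∂P/∂n| = 2.99×10⁻³ / (1.10×10⁻⁴ × 1.10) = 24.7 m/s

24.7 m/s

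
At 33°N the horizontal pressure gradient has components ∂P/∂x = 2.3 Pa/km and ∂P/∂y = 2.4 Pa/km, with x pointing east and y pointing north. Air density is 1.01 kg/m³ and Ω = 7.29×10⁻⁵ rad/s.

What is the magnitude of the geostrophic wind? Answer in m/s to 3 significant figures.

Coriolis parameter at 33°N:
f = 2Ω sin φ = 2 × 7.29×10⁻⁵ × sin 33° = 7.94×10⁻⁵ s⁻¹
Component geostrophic relations (x east, y north):
u_g = −(1/(fρ)) ∂P/∂y,  v_g = (1/(fρ)) ∂P/∂x
u_g = −(2.4×10⁻³)/(7.94×10⁻⁵ × 1.01) = −29.9 m/s;  v_g = (2.3×10⁻³)/(7.94×10⁻⁵ × 1.01) = 28.7 m/s
|V_g| = √(u_g² + v_g²) = 41.4 m/s

41.4 m/s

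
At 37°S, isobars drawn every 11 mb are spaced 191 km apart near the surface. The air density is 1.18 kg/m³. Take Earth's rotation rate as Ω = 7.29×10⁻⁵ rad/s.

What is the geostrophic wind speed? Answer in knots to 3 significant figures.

108 knots

Coriolis parameter at 37°S:
f = 2Ω sin φ = 2 × 7.29×10⁻⁵ × sin 37° = 8.77×10⁻⁵ s⁻¹
Pressure gradient: |∂P/∂n| = 1100 Pa / 191000 m = 5.76×10⁻³ Pa/m
Geostrophic balance (pressure-gradient force = Coriolis force):
V_g = (1/(fρ)) |∂P/∂n| = 5.76×10⁻³ / (8.77×10⁻⁵ × 1.18) = 55.6 m/s
Converting: 55.6 m/s × 1.944 = 108 knots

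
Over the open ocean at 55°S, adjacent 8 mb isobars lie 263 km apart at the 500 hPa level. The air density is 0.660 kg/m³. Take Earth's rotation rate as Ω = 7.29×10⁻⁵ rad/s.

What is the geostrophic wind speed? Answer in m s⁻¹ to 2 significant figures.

Coriolis parameter at 55°S:
f = 2Ω sin φ = 2 × 7.29×10⁻⁵ × sin 55° = 1.19×10⁻⁴ s⁻¹
Pressure gradient: |∂P/∂n| = 800 Pa / 263000 m = 3.04×10⁻³ Pa/m
Geostrophic balance (pressure-gradient force = Coriolis force):
V_g = (1/(fρ)) |∂P/∂n| = 3.04×10⁻³ / (1.19×10⁻⁴ × 0.660) = 38.6 m/s

39 m s⁻¹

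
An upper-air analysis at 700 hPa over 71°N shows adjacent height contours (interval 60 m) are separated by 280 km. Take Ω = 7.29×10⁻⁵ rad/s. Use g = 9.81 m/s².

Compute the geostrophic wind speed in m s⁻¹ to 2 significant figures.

15 m s⁻¹

Coriolis parameter at 71°N:
f = 2Ω sin φ = 2 × 7.29×10⁻⁵ × sin 71° = 1.38×10⁻⁴ s⁻¹
Height gradient: |∂Z/∂n| = 60 m / 280000 m = 2.14×10⁻⁴
On a pressure surface, geostrophic balance gives V_g = (g/f)|∂Z/∂n|:
V_g = 9.81 × 2.14×10⁻⁴ / 1.38×10⁻⁴ = 15.2 m/s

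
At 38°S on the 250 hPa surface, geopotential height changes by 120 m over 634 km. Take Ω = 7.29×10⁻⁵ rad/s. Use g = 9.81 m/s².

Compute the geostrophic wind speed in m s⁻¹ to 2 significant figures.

21 m s⁻¹

Coriolis parameter at 38°S:
f = 2Ω sin φ = 2 × 7.29×10⁻⁵ × sin 38° = 8.98×10⁻⁵ s⁻¹
Height gradient: |∂Z/∂n| = 120 m / 634000 m = 1.89×10⁻⁴
On a pressure surface, geostrophic balance gives V_g = (g/f)|∂Z/∂n|:
V_g = 9.81 × 1.89×10⁻⁴ / 8.98×10⁻⁵ = 20.7 m/s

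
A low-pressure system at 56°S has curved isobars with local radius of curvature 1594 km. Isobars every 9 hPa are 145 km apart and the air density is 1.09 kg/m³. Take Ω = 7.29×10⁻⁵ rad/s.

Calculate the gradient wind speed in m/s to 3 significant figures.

Coriolis parameter at 56°S:
f = 2Ω sin φ = 2 × 7.29×10⁻⁵ × sin 56° = 1.21×10⁻⁴ s⁻¹
Pressure gradient: |∂P/∂n| = 900 Pa / 145000 m = 6.21×10⁻³ Pa/m
Geostrophic speed: V_g = |∂P/∂n|/(fρ) = 6.21×10⁻³/(1.21×10⁻⁴ × 1.09) = 47.1 m/s
Around a low, centrifugal force acts outward with Coriolis, so pressure-gradient force balances both:
(1/ρ)|∂P/∂n| = fV + V²/R  →  V² + fR·V − fR·V_g = 0
With fR = 1.21×10⁻⁴ × 1594×10³ m = 193 m/s:
V = [−fR + √((fR)² + 4 fR V_g)]/2 = [−193 + √(193² + 4×193×47.1)]/2 = 39.2 m/s
Subgeostrophic (V < V_g = 47.1 m/s), as expected around a low.

39.2 m/s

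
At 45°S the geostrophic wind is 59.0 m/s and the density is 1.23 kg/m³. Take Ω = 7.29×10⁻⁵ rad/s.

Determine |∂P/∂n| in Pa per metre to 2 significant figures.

7.5×10⁻³ Pa/m

Coriolis parameter at 45°S:
f = 2Ω sin φ = 2 × 7.29×10⁻⁵ × sin 45° = 1.03×10⁻⁴ s⁻¹
Geostrophic balance rearranged: |∂P/∂n| = f ρ V_g
|∂P/∂n| = 1.03×10⁻⁴ × 1.23 × 59.0 = 7.48×10⁻³ Pa/m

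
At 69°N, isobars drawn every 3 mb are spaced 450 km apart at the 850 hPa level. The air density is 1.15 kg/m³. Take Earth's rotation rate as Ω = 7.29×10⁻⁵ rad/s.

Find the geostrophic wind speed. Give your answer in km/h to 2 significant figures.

15 km/h

Coriolis parameter at 69°N:
f = 2Ω sin φ = 2 × 7.29×10⁻⁵ × sin 69° = 1.36×10⁻⁴ s⁻¹
Pressure gradient: |∂P/∂n| = 300 Pa / 450000 m = 6.67×10⁻⁴ Pa/m
Geostrophic balance (pressure-gradient force = Coriolis force):
V_g = (1/(fρ)) |∂P/∂n| = 6.67×10⁻⁴ / (1.36×10⁻⁴ × 1.15) = 4.26 m/s
Converting: 4.26 m/s × 3.6 = 15 km/h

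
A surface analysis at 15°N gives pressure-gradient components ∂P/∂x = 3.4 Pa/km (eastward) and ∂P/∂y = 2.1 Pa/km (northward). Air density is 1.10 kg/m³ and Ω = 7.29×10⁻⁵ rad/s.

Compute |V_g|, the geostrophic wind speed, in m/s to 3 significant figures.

96.3 m/s

Coriolis parameter at 15°N:
f = 2Ω sin φ = 2 × 7.29×10⁻⁵ × sin 15° = 3.77×10⁻⁵ s⁻¹
Component geostrophic relations (x east, y north):
u_g = −(1/(fρ)) ∂P/∂y,  v_g = (1/(fρ)) ∂P/∂x
u_g = −(2.1×10⁻³)/(3.77×10⁻⁵ × 1.10) = −50.6 m/s;  v_g = (3.4×10⁻³)/(3.77×10⁻⁵ × 1.10) = 81.9 m/s
|V_g| = √(u_g² + v_g²) = 96.3 m/s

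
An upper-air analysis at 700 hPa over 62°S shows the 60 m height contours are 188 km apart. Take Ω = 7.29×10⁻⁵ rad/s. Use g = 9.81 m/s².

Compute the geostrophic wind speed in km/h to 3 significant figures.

Coriolis parameter at 62°S:
f = 2Ω sin φ = 2 × 7.29×10⁻⁵ × sin 62° = 1.29×10⁻⁴ s⁻¹
Height gradient: |∂Z/∂n| = 60 m / 188000 m = 3.19×10⁻⁴
On a pressure surface, geostrophic balance gives V_g = (g/f)|∂Z/∂n|:
V_g = 9.81 × 3.19×10⁻⁴ / 1.29×10⁻⁴ = 24.3 m/s
Converting: 24.3 m/s × 3.6 = 87.6 km/h

87.6 km/h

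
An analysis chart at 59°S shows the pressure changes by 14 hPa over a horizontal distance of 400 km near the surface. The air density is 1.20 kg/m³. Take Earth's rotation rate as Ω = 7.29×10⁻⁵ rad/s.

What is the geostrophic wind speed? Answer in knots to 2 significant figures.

45 knots

Coriolis parameter at 59°S:
f = 2Ω sin φ = 2 × 7.29×10⁻⁵ × sin 59° = 1.25×10⁻⁴ s⁻¹
Pressure gradient: |∂P/∂n| = 1400 Pa / 400000 m = 3.50×10⁻³ Pa/m
Geostrophic balance (pressure-gradient force = Coriolis force):
V_g = (1/(fρ)) |∂P/∂n| = 3.50×10⁻³ / (1.25×10⁻⁴ × 1.20) = 23.3 m/s
Converting: 23.3 m/s × 1.944 = 45 knots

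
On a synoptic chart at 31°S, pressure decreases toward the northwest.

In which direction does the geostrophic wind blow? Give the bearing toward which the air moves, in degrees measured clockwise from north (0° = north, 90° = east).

The pressure-gradient force points toward the northwest (bearing 315°).
Geostrophic balance: in the Southern Hemisphere the Coriolis force deflects motion to the left, so the geostrophic wind blows 90° to the left of the pressure-gradient force (low pressure on the right).
Rotating 315° by 90° counterclockwise gives 225° — the wind blows toward the southwest.

225°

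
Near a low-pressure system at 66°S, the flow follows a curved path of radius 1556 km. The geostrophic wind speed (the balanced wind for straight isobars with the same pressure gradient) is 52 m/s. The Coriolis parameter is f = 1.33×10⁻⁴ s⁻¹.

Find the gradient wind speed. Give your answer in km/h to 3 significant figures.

155 km/h

Around a low, centrifugal force acts outward with Coriolis, so pressure-gradient force balances both:
(1/ρ)|∂P/∂n| = fV + V²/R  →  V² + fR·V − fR·V_g = 0
With fR = 1.33×10⁻⁴ × 1556×10³ m = 207 m/s:
V = [−fR + √((fR)² + 4 fR V_g)]/2 = [−207 + √(207² + 4×207×52)]/2 = 43 m/s
Subgeostrophic (V < V_g = 52 m/s), as expected around a low.
Converting: 43 m/s × 3.6 = 155 km/h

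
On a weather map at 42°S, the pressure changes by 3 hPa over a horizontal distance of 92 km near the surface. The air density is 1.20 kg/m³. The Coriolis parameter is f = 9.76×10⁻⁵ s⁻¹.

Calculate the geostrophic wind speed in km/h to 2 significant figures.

100 km/h

Pressure gradient: |∂P/∂n| = 300 Pa / 92000 m = 3.26×10⁻³ Pa/m
Geostrophic balance (pressure-gradient force = Coriolis force):
V_g = (1/(fρ)) |∂P/∂n| = 3.26×10⁻³ / (9.76×10⁻⁵ × 1.20) = 27.8 m/s
Converting: 27.8 m/s × 3.6 = 100 km/h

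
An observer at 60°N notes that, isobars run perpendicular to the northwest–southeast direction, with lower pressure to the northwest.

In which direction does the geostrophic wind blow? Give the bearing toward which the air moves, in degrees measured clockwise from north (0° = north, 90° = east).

The pressure-gradient force points toward the northwest (bearing 315°).
Geostrophic balance: in the Northern Hemisphere the Coriolis force deflects motion to the right, so the geostrophic wind blows 90° to the right of the pressure-gradient force (low pressure on the left).
Rotating 315° by 90° clockwise gives 045° — the wind blows toward the northeast.

045°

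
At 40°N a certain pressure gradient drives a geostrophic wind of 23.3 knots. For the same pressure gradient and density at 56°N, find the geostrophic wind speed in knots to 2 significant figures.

With the same pressure gradient and density, V_g ∝ 1/f ∝ 1/sin φ.
V₂ = V₁ · sin φ₁ / sin φ₂ = 23.3 × sin 40° / sin 56°
V₂ = 23.3 × 0.6428/0.8290 = 18 knots

18 knots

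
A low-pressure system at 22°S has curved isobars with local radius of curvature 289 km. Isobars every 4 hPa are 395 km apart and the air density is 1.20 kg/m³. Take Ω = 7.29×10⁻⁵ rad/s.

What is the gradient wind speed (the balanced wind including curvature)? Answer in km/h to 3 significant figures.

Coriolis parameter at 22°S:
f = 2Ω sin φ = 2 × 7.29×10⁻⁵ × sin 22° = 5.46×10⁻⁵ s⁻¹
Pressure gradient: |∂P/∂n| = 400 Pa / 395000 m = 1.01×10⁻³ Pa/m
Geostrophic speed: V_g = |∂P/∂n|/(fρ) = 1.01×10⁻³/(5.46×10⁻⁵ × 1.20) = 15.5 m/s
Around a low, centrifugal force acts outward with Coriolis, so pressure-gradient force balances both:
(1/ρ)|∂P/∂n| = fV + V²/R  →  V² + fR·V − fR·V_g = 0
With fR = 5.46×10⁻⁵ × 289×10³ m = 15.8 m/s:
V = [−fR + √((fR)² + 4 fR V_g)]/2 = [−15.8 + √(15.8² + 4×15.8×15.5)]/2 = 9.61 m/s
Subgeostrophic (V < V_g = 15.5 m/s), as expected around a low.
Converting: 9.61 m/s × 3.6 = 34.6 km/h

34.6 km/h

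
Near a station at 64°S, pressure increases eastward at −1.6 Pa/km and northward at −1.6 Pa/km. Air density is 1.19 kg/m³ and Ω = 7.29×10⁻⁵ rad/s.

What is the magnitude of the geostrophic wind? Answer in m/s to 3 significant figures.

Coriolis parameter at 64°S:
f = 2Ω sin φ = 2 × 7.29×10⁻⁵ × sin 64° = 1.31×10⁻⁴ s⁻¹
In the Southern Hemisphere f is negative: f = −1.31×10⁻⁴ s⁻¹.
Component geostrophic relations (x east, y north):
u_g = −(1/(fρ)) ∂P/∂y,  v_g = (1/(fρ)) ∂P/∂x
u_g = −(−1.6×10⁻³)/(−1.31×10⁻⁴ × 1.19) = −10.3 m/s;  v_g = (−1.6×10⁻³)/(−1.31×10⁻⁴ × 1.19) = 10.3 m/s
|V_g| = √(u_g² + v_g²) = 14.5 m/s

14.5 m/s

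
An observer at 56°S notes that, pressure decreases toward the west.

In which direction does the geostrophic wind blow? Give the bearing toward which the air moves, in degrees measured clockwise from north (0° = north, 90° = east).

The pressure-gradient force points toward the west (bearing 270°).
Geostrophic balance: in the Southern Hemisphere the Coriolis force deflects motion to the left, so the geostrophic wind blows 90° to the left of the pressure-gradient force (low pressure on the right).
Rotating 270° by 90° counterclockwise gives 180° — the wind blows toward the south.

180°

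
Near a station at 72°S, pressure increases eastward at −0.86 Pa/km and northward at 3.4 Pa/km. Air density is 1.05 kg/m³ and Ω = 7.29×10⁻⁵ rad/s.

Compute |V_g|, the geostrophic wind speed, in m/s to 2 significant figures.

24 m/s

Coriolis parameter at 72°S:
f = 2Ω sin φ = 2 × 7.29×10⁻⁵ × sin 72° = 1.39×10⁻⁴ s⁻¹
In the Southern Hemisphere f is negative: f = −1.39×10⁻⁴ s⁻¹.
Component geostrophic relations (x east, y north):
u_g = −(1/(fρ)) ∂P/∂y,  v_g = (1/(fρ)) ∂P/∂x
u_g = −(3.4×10⁻³)/(−1.39×10⁻⁴ × 1.05) = 23.4 m/s;  v_g = (−0.86×10⁻³)/(−1.39×10⁻⁴ × 1.05) = 5.91 m/s
|V_g| = √(u_g² + v_g²) = 24.1 m/s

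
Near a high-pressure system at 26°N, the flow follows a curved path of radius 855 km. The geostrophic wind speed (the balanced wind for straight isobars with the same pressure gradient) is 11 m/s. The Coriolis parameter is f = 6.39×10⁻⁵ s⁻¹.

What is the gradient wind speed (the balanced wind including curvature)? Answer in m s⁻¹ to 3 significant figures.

Around a high, pressure-gradient force acts outward with centrifugal, so Coriolis balances both:
fV = (1/ρ)|∂P/∂n| + V²/R  →  V² − fR·V + fR·V_g = 0
With fR = 6.39×10⁻⁵ × 855×10³ m = 54.6 m/s:
V = [fR − √((fR)² − 4 fR V_g)]/2 = [54.6 − √(54.6² − 4×54.6×11)]/2 = 15.3 m/s
Supergeostrophic (V > V_g = 11 m/s), as expected around a high.

15.3 m s⁻¹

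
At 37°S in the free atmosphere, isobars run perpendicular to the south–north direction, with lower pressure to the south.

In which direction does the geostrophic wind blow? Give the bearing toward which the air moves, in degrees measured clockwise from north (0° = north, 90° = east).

The pressure-gradient force points toward the south (bearing 180°).
Geostrophic balance: in the Southern Hemisphere the Coriolis force deflects motion to the left, so the geostrophic wind blows 90° to the left of the pressure-gradient force (low pressure on the right).
Rotating 180° by 90° counterclockwise gives 090° — the wind blows toward the east.

090°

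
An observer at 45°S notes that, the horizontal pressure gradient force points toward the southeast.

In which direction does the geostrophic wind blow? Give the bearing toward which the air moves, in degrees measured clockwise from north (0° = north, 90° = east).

The pressure-gradient force points toward the southeast (bearing 135°).
Geostrophic balance: in the Southern Hemisphere the Coriolis force deflects motion to the left, so the geostrophic wind blows 90° to the left of the pressure-gradient force (low pressure on the right).
Rotating 135° by 90° counterclockwise gives 045° — the wind blows toward the northeast.

045°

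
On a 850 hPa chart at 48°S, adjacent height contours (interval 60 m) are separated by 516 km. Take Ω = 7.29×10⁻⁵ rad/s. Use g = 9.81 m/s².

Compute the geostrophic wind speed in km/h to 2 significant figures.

Coriolis parameter at 48°S:
f = 2Ω sin φ = 2 × 7.29×10⁻⁵ × sin 48° = 1.08×10⁻⁴ s⁻¹
Height gradient: |∂Z/∂n| = 60 m / 516000 m = 1.16×10⁻⁴
On a pressure surface, geostrophic balance gives V_g = (g/f)|∂Z/∂n|:
V_g = 9.81 × 1.16×10⁻⁴ / 1.08×10⁻⁴ = 10.5 m/s
Converting: 10.5 m/s × 3.6 = 38 km/h

38 km/h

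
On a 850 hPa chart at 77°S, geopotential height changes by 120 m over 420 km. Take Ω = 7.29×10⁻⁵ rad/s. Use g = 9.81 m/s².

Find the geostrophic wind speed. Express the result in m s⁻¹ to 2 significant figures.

Coriolis parameter at 77°S:
f = 2Ω sin φ = 2 × 7.29×10⁻⁵ × sin 77° = 1.42×10⁻⁴ s⁻¹
Height gradient: |∂Z/∂n| = 120 m / 420000 m = 2.86×10⁻⁴
On a pressure surface, geostrophic balance gives V_g = (g/f)|∂Z/∂n|:
V_g = 9.81 × 2.86×10⁻⁴ / 1.42×10⁻⁴ = 19.7 m/s

20 m s⁻¹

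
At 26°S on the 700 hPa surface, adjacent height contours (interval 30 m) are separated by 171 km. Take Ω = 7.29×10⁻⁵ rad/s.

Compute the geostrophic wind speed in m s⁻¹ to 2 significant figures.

27 m s⁻¹

Coriolis parameter at 26°S:
f = 2Ω sin φ = 2 × 7.29×10⁻⁵ × sin 26° = 6.39×10⁻⁵ s⁻¹
Height gradient: |∂Z/∂n| = 30 m / 171000 m = 1.75×10⁻⁴
On a pressure surface, geostrophic balance gives V_g = (g/f)|∂Z/∂n|:
V_g = 9.81 × 1.75×10⁻⁴ / 6.39×10⁻⁵ = 26.9 m/s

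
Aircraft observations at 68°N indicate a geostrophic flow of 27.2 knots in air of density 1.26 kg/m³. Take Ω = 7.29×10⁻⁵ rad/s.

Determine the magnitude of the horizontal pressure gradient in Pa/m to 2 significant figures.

Coriolis parameter at 68°N:
f = 2Ω sin φ = 2 × 7.29×10⁻⁵ × sin 68° = 1.35×10⁻⁴ s⁻¹
Wind speed in SI: 27.2 knots = 14.0 m/s
Geostrophic balance rearranged: |∂P/∂n| = f ρ V_g
|∂P/∂n| = 1.35×10⁻⁴ × 1.26 × 14.0 = 2.38×10⁻³ Pa/m

2.4×10⁻³ Pa/m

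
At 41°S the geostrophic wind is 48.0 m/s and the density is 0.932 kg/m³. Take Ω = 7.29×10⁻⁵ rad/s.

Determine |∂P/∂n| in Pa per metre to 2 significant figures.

4.3×10⁻³ Pa/m

Coriolis parameter at 41°S:
f = 2Ω sin φ = 2 × 7.29×10⁻⁵ × sin 41° = 9.57×10⁻⁵ s⁻¹
Geostrophic balance rearranged: |∂P/∂n| = f ρ V_g
|∂P/∂n| = 9.57×10⁻⁵ × 0.932 × 48.0 = 4.28×10⁻³ Pa/m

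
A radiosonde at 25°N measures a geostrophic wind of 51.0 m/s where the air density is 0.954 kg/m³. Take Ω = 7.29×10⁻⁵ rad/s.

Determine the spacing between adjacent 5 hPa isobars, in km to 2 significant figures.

Coriolis parameter at 25°N:
f = 2Ω sin φ = 2 × 7.29×10⁻⁵ × sin 25° = 6.16×10⁻⁵ s⁻¹
Geostrophic balance rearranged: |∂P/∂n| = f ρ V_g
|∂P/∂n| = 6.16×10⁻⁵ × 0.954 × 51.0 = 3.00×10⁻³ Pa/m
Isobar spacing: Δn = ΔP/|∂P/∂n| = 500 Pa / 3.00×10⁻³ Pa/m = 166781 m ≈ 170 km

170 km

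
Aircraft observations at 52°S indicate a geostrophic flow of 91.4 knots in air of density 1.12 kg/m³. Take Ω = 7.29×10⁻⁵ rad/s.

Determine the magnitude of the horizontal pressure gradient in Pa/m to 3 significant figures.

6.05×10⁻³ Pa/m

Coriolis parameter at 52°S:
f = 2Ω sin φ = 2 × 7.29×10⁻⁵ × sin 52° = 1.15×10⁻⁴ s⁻¹
Wind speed in SI: 91.4 knots = 47.0 m/s
Geostrophic balance rearranged: |∂P/∂n| = f ρ V_g
|∂P/∂n| = 1.15×10⁻⁴ × 1.12 × 47.0 = 6.05×10⁻³ Pa/m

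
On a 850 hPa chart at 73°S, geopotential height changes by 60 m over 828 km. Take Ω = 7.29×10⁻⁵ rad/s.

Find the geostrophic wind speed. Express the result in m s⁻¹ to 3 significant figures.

Coriolis parameter at 73°S:
f = 2Ω sin φ = 2 × 7.29×10⁻⁵ × sin 73° = 1.39×10⁻⁴ s⁻¹
Height gradient: |∂Z/∂n| = 60 m / 828000 m = 7.25×10⁻⁵
On a pressure surface, geostrophic balance gives V_g = (g/f)|∂Z/∂n|:
V_g = 9.81 × 7.25×10⁻⁵ / 1.39×10⁻⁴ = 5.10 m/s

5.10 m s⁻¹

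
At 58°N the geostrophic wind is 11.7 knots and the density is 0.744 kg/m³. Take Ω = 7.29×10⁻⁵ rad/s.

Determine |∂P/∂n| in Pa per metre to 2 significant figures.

5.5×10⁻⁴ Pa/m

Coriolis parameter at 58°N:
f = 2Ω sin φ = 2 × 7.29×10⁻⁵ × sin 58° = 1.24×10⁻⁴ s⁻¹
Wind speed in SI: 11.7 knots = 6.02 m/s
Geostrophic balance rearranged: |∂P/∂n| = f ρ V_g
|∂P/∂n| = 1.24×10⁻⁴ × 0.744 × 6.02 = 5.54×10⁻⁴ Pa/m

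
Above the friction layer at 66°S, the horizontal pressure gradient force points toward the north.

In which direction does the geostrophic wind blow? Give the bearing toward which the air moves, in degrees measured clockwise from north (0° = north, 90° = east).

270°

The pressure-gradient force points toward the north (bearing 000°).
Geostrophic balance: in the Southern Hemisphere the Coriolis force deflects motion to the left, so the geostrophic wind blows 90° to the left of the pressure-gradient force (low pressure on the right).
Rotating 000° by 90° counterclockwise gives 270° — the wind blows toward the west.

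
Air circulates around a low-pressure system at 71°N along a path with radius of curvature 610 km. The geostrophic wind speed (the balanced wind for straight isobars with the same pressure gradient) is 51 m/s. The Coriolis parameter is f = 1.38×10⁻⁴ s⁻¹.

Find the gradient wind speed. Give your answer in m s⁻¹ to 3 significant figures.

35.8 m s⁻¹

Around a low, centrifugal force acts outward with Coriolis, so pressure-gradient force balances both:
(1/ρ)|∂P/∂n| = fV + V²/R  →  V² + fR·V − fR·V_g = 0
With fR = 1.38×10⁻⁴ × 610×10³ m = 84.2 m/s:
V = [−fR + √((fR)² + 4 fR V_g)]/2 = [−84.2 + √(84.2² + 4×84.2×51)]/2 = 35.8 m/s
Subgeostrophic (V < V_g = 51 m/s), as expected around a low.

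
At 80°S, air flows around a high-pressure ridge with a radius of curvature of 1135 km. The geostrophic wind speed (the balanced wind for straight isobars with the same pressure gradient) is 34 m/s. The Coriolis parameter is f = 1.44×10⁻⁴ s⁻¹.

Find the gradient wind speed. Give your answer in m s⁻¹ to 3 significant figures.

48.2 m s⁻¹

Around a high, pressure-gradient force acts outward with centrifugal, so Coriolis balances both:
fV = (1/ρ)|∂P/∂n| + V²/R  →  V² − fR·V + fR·V_g = 0
With fR = 1.44×10⁻⁴ × 1135×10³ m = 163 m/s:
V = [fR − √((fR)² − 4 fR V_g)]/2 = [163 − √(163² − 4×163×34)]/2 = 48.2 m/s
Supergeostrophic (V > V_g = 34 m/s), as expected around a high.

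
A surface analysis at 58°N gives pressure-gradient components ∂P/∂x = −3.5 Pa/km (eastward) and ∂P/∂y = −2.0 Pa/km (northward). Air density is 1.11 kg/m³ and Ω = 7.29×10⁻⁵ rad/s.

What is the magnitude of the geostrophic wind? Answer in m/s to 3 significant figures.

Coriolis parameter at 58°N:
f = 2Ω sin φ = 2 × 7.29×10⁻⁵ × sin 58° = 1.24×10⁻⁴ s⁻¹
Component geostrophic relations (x east, y north):
u_g = −(1/(fρ)) ∂P/∂y,  v_g = (1/(fρ)) ∂P/∂x
u_g = −(−2.0×10⁻³)/(1.24×10⁻⁴ × 1.11) = 14.6 m/s;  v_g = (−3.5×10⁻³)/(1.24×10⁻⁴ × 1.11) = −25.5 m/s
|V_g| = √(u_g² + v_g²) = 29.4 m/s

29.4 m/s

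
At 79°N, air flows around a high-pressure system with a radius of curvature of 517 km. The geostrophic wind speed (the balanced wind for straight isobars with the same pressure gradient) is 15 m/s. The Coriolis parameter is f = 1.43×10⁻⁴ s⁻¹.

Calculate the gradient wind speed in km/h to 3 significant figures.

Around a high, pressure-gradient force acts outward with centrifugal, so Coriolis balances both:
fV = (1/ρ)|∂P/∂n| + V²/R  →  V² − fR·V + fR·V_g = 0
With fR = 1.43×10⁻⁴ × 517×10³ m = 73.9 m/s:
V = [fR − √((fR)² − 4 fR V_g)]/2 = [73.9 − √(73.9² − 4×73.9×15)]/2 = 20.9 m/s
Supergeostrophic (V > V_g = 15 m/s), as expected around a high.
Converting: 20.9 m/s × 3.6 = 75.3 km/h

75.3 km/h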